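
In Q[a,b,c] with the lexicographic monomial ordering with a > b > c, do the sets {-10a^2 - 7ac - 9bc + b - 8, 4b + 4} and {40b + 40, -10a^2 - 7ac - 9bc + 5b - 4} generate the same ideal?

Since reduced Gröbner bases are canonical representatives of ideals under a given ordering, it suffices to compute and compare them.
Buchberger on the first generating set:
f_1 = -10a^2 - 7ac - 9bc + b - 8, LT = a^2.
f_2 = 4b + 4, LT = b.

The S-polynomials (S(f_1,f_2)) all reduce to 0 modulo the current basis, so we have a Gröbner basis.
Inter-reduce: drop elements whose leading term is divisible by another's, tail-reduce, and make monic.
Reduced Gröbner basis: {a^2 + 7/10ac - 9/10c + 9/10, b + 1}.

Buchberger on the second generating set:
h_1 = 40b + 40, LT = b.
h_2 = -10a^2 - 7ac - 9bc + 5b - 4, LT = a^2.

The S-polynomials (S(h_1,h_2)) all reduce to 0 modulo the current basis, so we have a Gröbner basis.
Inter-reduce: drop elements whose leading term is divisible by another's, tail-reduce, and make monic.
Reduced Gröbner basis: {a^2 + 7/10ac - 9/10c + 9/10, b + 1}.

The two bases agree; hence the ideals are identical.

Yes, the ideals are equal.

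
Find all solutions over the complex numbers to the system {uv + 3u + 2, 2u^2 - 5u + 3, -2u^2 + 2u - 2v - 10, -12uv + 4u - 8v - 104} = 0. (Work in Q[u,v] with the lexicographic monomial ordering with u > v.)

Compute a lex Gröbner basis by Buchberger's algorithm.
f_1 = uv + 3u + 2, LT = uv.
f_2 = 2u^2 - 5u + 3, LT = u^2.
f_3 = -2u^2 + 2u - 2v - 10, LT = u^2.
f_4 = -12uv + 4u - 8v - 104, LT = uv.

S(f_1,f_2): lcm = u^2v. S = 3u^2 + 5/2uv + 2u - 3/2v.
  leading term u^2: subtract (3/2)·f_2 from 3u^2 + 5/2uv + 2u - 3/2v → 5/2uv + 19/2u - 3/2v - 9/2
  leading term uv: subtract (5/2)·f_1 from 5/2uv + 19/2u - 3/2v - 9/2 → 2u - 3/2v - 19/2
  leading term u: no divisor's leading term divides it; move 2u to the remainder.
  leading term v: no divisor's leading term divides it; move -3/2v to the remainder.
  leading term 1: no divisor's leading term divides it; move -19/2 to the remainder.
  remainder 2u - 3/2v - 19/2 ≠ 0; add h_5 = 2u - 3/2v - 19/2 to the basis.

S(f_1,f_3): lcm = u^2v. S = 3u^2 + uv + 2u - v^2 - 5v.
  leading term u^2: subtract (3/2)·f_2 from 3u^2 + uv + 2u - v^2 - 5v → uv + 19/2u - v^2 - 5v - 9/2
  leading term uv: subtract (1)·f_1 from uv + 19/2u - v^2 - 5v - 9/2 → 13/2u - v^2 - 5v - 13/2
  leading term u: subtract (13/4)·h_5 from 13/2u - v^2 - 5v - 13/2 → -v^2 - 1/8v + 195/8
  leading term v^2: no divisor's leading term divides it; move -v^2 to the remainder.
  leading term v: no divisor's leading term divides it; move -1/8v to the remainder.
  leading term 1: no divisor's leading term divides it; move 195/8 to the remainder.
  remainder -v^2 - 1/8v + 195/8 ≠ 0; add h_6 = -v^2 - 1/8v + 195/8 to the basis.

S(f_1,f_4): lcm = uv. S = 10/3u - 2/3v - 20/3.
  leading term u: subtract (5/3)·h_5 from 10/3u - 2/3v - 20/3 → 11/6v + 55/6
  leading term v: no divisor's leading term divides it; move 11/6v to the remainder.
  leading term 1: no divisor's leading term divides it; move 55/6 to the remainder.
  remainder 11/6v + 55/6 ≠ 0; add h_7 = 11/6v + 55/6 to the basis.

The other S-polynomials (S(f_2,f_3), S(f_2,f_4), S(f_3,f_4), S(f_1,h_5), S(f_2,h_5), S(f_3,h_5), S(f_4,h_5), S(f_1,h_6), S(f_2,h_6), S(f_3,h_6), S(f_4,h_6), S(h_5,h_6), S(f_1,h_7), S(f_2,h_7), S(f_3,h_7), S(f_4,h_7), S(h_5,h_7), S(h_6,h_7)) all reduce to 0 modulo the current basis, so we have a Gröbner basis.
Inter-reduce: drop elements whose leading term is divisible by another's, tail-reduce, and make monic.
Reduced Gröbner basis: {u - 1, v + 5}.

Elimination: the polynomial v + 5 lies in the elimination ideal for v, so v ∈ {-5}. For each such v, the remaining basis elements (now univariate) give the rest of the solution.
  v = -5: the earlier basis element becomes u - 1 = 0, giving u = 1 — point (1, -5).

{(1, -5)}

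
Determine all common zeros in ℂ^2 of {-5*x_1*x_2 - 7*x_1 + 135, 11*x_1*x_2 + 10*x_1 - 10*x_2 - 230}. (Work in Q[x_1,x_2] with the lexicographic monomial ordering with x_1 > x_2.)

Compute a lex Gröbner basis by Buchberger's algorithm.
f_1 = -5*x_1*x_2 - 7*x_1 + 135, LT = x_1*x_2.
f_2 = 11*x_1*x_2 + 10*x_1 - 10*x_2 - 230, LT = x_1*x_2.

S(f_1,f_2): lcm = x_1*x_2. S = 27/55*x_1 + 10/11*x_2 - 67/11.
  leading term x_1: no divisor's leading term divides it; move 27/55*x_1 to the remainder.
  leading term x_2: no divisor's leading term divides it; move 10/11*x_2 to the remainder.
  leading term 1: no divisor's leading term divides it; move -67/11 to the remainder.
  remainder 27/55*x_1 + 10/11*x_2 - 67/11 ≠ 0; add h_3 = 27/55*x_1 + 10/11*x_2 - 67/11 to the basis.

S(f_1,h_3): lcm = x_1*x_2. S = 7/5*x_1 - 50/27*x_2**2 + 335/27*x_2 - 27.
  leading term x_1: subtract (77/27)·h_3 from 7/5*x_1 - 50/27*x_2**2 + 335/27*x_2 - 27 → -50/27*x_2**2 + 265/27*x_2 - 260/27
  leading term x_2**2: no divisor's leading term divides it; move -50/27*x_2**2 to the remainder.
  leading term x_2: no divisor's leading term divides it; move 265/27*x_2 to the remainder.
  leading term 1: no divisor's leading term divides it; move -260/27 to the remainder.
  remainder -50/27*x_2**2 + 265/27*x_2 - 260/27 ≠ 0; add h_4 = -50/27*x_2**2 + 265/27*x_2 - 260/27 to the basis.

The other S-polynomials (S(f_2,h_3), S(f_1,h_4), S(f_2,h_4), S(h_3,h_4)) all reduce to 0 modulo the current basis, so we have a Gröbner basis.
Inter-reduce: drop elements whose leading term is divisible by another's, tail-reduce, and make monic.
Reduced Gröbner basis: {x_1 + 50/27*x_2 - 335/27, x_2**2 - 53/10*x_2 + 26/5}.

Since the basis is lex-ordered, x_2**2 - 53/10*x_2 + 26/5 is univariate in x_2. Its roots are {13/10, 4}. Back-substituting each root into the other basis elements fixes the other coordinates.
  x_2 = 13/10: the earlier basis element becomes x_1 - 10 = 0, giving x_1 = 10 — point (10, 13/10).
  x_2 = 4: the earlier basis element becomes x_1 - 5 = 0, giving x_1 = 5 — point (5, 4).
Substituting each solution back into the original system confirms all equations vanish.

{(10, 13/10), (5, 4)}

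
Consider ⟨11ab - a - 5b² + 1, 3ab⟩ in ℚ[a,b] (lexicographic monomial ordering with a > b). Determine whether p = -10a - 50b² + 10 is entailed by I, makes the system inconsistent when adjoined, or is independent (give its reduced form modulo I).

-10a - 50b² + 10 lies in I (it reduces to 0).

First compute the reduced Gröbner basis of I by Buchberger's algorithm.
f_1 = 11ab - a - 5b² + 1, LT = ab.
f_2 = 3ab, LT = ab.

S(f_1,f_2): lcm = ab. S = -1/11a - 5/11b² + 1/11.
  leading term a: no divisor's leading term divides it; move -1/11a to the remainder.
  leading term b²: no divisor's leading term divides it; move -5/11b² to the remainder.
  leading term 1: no divisor's leading term divides it; move 1/11 to the remainder.
  remainder -1/11a - 5/11b² + 1/11 ≠ 0; add h_3 = -1/11a - 5/11b² + 1/11 to the basis.

S(f_1,h_3): lcm = ab. S = -1/11a - 5b³ - 5/11b² + b + 1/11.
  leading term a: subtract (1)·h_3 from -1/11a - 5b³ - 5/11b² + b + 1/11 → -5b³ + b
  leading term b³: no divisor's leading term divides it; move -5b³ to the remainder.
  leading term b: no divisor's leading term divides it; move b to the remainder.
  remainder -5b³ + b ≠ 0; add h_4 = -5b³ + b to the basis.

The other S-polynomials (S(f_2,h_3), S(f_1,h_4), S(f_2,h_4), S(h_3,h_4)) all reduce to 0 modulo the current basis, so we have a Gröbner basis.
Inter-reduce: drop elements whose leading term is divisible by another's, tail-reduce, and make monic.
Reduced Gröbner basis: {a + 5b² - 1, b³ - ⅕b}.
Label its elements g_1 = a + 5b² - 1, g_2 = b³ - ⅕b.

Reduce p = -10a - 50b² + 10 modulo G:
  leading term a: subtract (-10)·g_1 from -10a - 50b² + 10 → 0
  normal form = 0.
Since the normal form is 0, p ∈ I.

The remainder on division by a Gröbner basis is unique — it is the normal form.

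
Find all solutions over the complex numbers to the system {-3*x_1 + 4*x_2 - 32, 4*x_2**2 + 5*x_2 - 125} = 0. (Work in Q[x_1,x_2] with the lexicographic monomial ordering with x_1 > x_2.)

{(-19, -25/4), (-4, 5)}

Compute a lex Gröbner basis by Buchberger's algorithm.
f_1 = -3*x_1 + 4*x_2 - 32, LT = x_1.
f_2 = 4*x_2**2 + 5*x_2 - 125, LT = x_2**2.

S(f_1,f_2): leading monomials are coprime, so the S-polynomial reduces to 0 (Buchberger's first criterion).
Every S-polynomial of the final basis reduces to 0, so we have a Gröbner basis.
Inter-reduce: drop elements whose leading term is divisible by another's, tail-reduce, and make monic.
Reduced Gröbner basis: {x_1 - 4/3*x_2 + 32/3, x_2**2 + 5/4*x_2 - 125/4}.

A lex Gröbner basis eliminates variables successively. Here x_2**2 + 5/4*x_2 - 125/4 depends only on x_2, with roots {-25/4, 5}; lifting each root through the earlier basis elements recovers the full solutions.
  x_2 = -25/4: the earlier basis element becomes x_1 + 19 = 0, giving x_1 = -19 — point (-19, -25/4).
  x_2 = 5: the earlier basis element becomes x_1 + 4 = 0, giving x_1 = -4 — point (-4, 5).
Check: every point annihilates each of the original generators.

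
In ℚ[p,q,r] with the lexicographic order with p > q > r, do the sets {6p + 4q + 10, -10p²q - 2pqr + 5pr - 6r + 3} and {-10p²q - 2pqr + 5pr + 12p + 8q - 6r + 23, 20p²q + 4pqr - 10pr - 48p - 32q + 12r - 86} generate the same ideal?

Two ideals are equal iff their reduced Gröbner bases coincide (the reduced basis is unique for a fixed ordering).
Buchberger on the first generating set:
f_1 = 6p + 4q + 10, LT = p.
f_2 = -10p²q - 2pqr + 5pr - 6r + 3, LT = p²q.

S(f_1,f_2): lcm = p²q. S = ⅔pq² - ⅕pqr + 5/3pq + ½pr - ⅗r + 3/10.
  leading term pq²: subtract (1/9q²)·f_1 from ⅔pq² - ⅕pqr + 5/3pq + ½pr - ⅗r + 3/10 → -⅕pqr + 5/3pq + ½pr - 4/9q³ - 10/9q² - ⅗r + 3/10
  leading term pqr: subtract (-1/30qr)·f_1 from -⅕pqr + 5/3pq + ½pr - 4/9q³ - 10/9q² - ⅗r + 3/10 → 5/3pq + ½pr - 4/9q³ + 2/15q²r - 10/9q² + ⅓qr - ⅗r + 3/10
  leading term pq: subtract (5/18q)·f_1 from 5/3pq + ½pr - 4/9q³ + 2/15q²r - 10/9q² + ⅓qr - ⅗r + 3/10 → ½pr - 4/9q³ + 2/15q²r - 20/9q² + ⅓qr - 25/9q - ⅗r + 3/10
  leading term pr: subtract (1/12r)·f_1 from ½pr - 4/9q³ + 2/15q²r - 20/9q² + ⅓qr - 25/9q - ⅗r + 3/10 → -4/9q³ + 2/15q²r - 20/9q² - 25/9q - 43/30r + 3/10
  leading term q³: no divisor's leading term divides it; move -4/9q³ to the remainder.
  leading term q²r: no divisor's leading term divides it; move 2/15q²r to the remainder.
  leading term q²: no divisor's leading term divides it; move -20/9q² to the remainder.
  leading term q: no divisor's leading term divides it; move -25/9q to the remainder.
  leading term r: no divisor's leading term divides it; move -43/30r to the remainder.
  leading term 1: no divisor's leading term divides it; move 3/10 to the remainder.
  remainder -4/9q³ + 2/15q²r - 20/9q² - 25/9q - 43/30r + 3/10 ≠ 0; add g_3 = -4/9q³ + 2/15q²r - 20/9q² - 25/9q - 43/30r + 3/10 to the basis.

The other S-polynomials (S(f_1,g_3), S(f_2,g_3)) all reduce to 0 modulo the current basis, so we have a Gröbner basis.
Inter-reduce: drop elements whose leading term is divisible by another's, tail-reduce, and make monic.
Reduced Gröbner basis: {p + ⅔q + 5/3, q³ - 3/10q²r + 5q² + 25/4q + 129/40r - 27/40}.

Buchberger on the second generating set:
h_1 = -10p²q - 2pqr + 5pr + 12p + 8q - 6r + 23, LT = p²q.
h_2 = 20p²q + 4pqr - 10pr - 48p - 32q + 12r - 86, LT = p²q.

S(h_1,h_2): lcm = p²q. S = 6/5p + ⅘q + 2.
  leading term p: no divisor's leading term divides it; move 6/5p to the remainder.
  leading term q: no divisor's leading term divides it; move ⅘q to the remainder.
  leading term 1: no divisor's leading term divides it; move 2 to the remainder.
  remainder 6/5p + ⅘q + 2 ≠ 0; add k_3 = 6/5p + ⅘q + 2 to the basis.

S(h_1,k_3): lcm = p²q. S = -⅔pq² + ⅕pqr - 5/3pq - ½pr - 6/5p - ⅘q + ⅗r - 23/10.
  leading term pq²: subtract (-5/9q²)·k_3 from -⅔pq² + ⅕pqr - 5/3pq - ½pr - 6/5p - ⅘q + ⅗r - 23/10 → ⅕pqr - 5/3pq - ½pr - 6/5p + 4/9q³ + 10/9q² - ⅘q + ⅗r - 23/10
  leading term pqr: subtract (⅙qr)·k_3 from ⅕pqr - 5/3pq - ½pr - 6/5p + 4/9q³ + 10/9q² - ⅘q + ⅗r - 23/10 → -5/3pq - ½pr - 6/5p + 4/9q³ - 2/15q²r + 10/9q² - ⅓qr - ⅘q + ⅗r - 23/10
  leading term pq: subtract (-25/18q)·k_3 from -5/3pq - ½pr - 6/5p + 4/9q³ - 2/15q²r + 10/9q² - ⅓qr - ⅘q + ⅗r - 23/10 → -½pr - 6/5p + 4/9q³ - 2/15q²r + 20/9q² - ⅓qr + 89/45q + ⅗r - 23/10
  leading term pr: subtract (-5/12r)·k_3 from -½pr - 6/5p + 4/9q³ - 2/15q²r + 20/9q² - ⅓qr + 89/45q + ⅗r - 23/10 → -6/5p + 4/9q³ - 2/15q²r + 20/9q² + 89/45q + 43/30r - 23/10
  leading term p: subtract (-1)·k_3 from -6/5p + 4/9q³ - 2/15q²r + 20/9q² + 89/45q + 43/30r - 23/10 → 4/9q³ - 2/15q²r + 20/9q² + 25/9q + 43/30r - 3/10
  leading term q³: no divisor's leading term divides it; move 4/9q³ to the remainder.
  leading term q²r: no divisor's leading term divides it; move -2/15q²r to the remainder.
  leading term q²: no divisor's leading term divides it; move 20/9q² to the remainder.
  leading term q: no divisor's leading term divides it; move 25/9q to the remainder.
  leading term r: no divisor's leading term divides it; move 43/30r to the remainder.
  leading term 1: no divisor's leading term divides it; move -3/10 to the remainder.
  remainder 4/9q³ - 2/15q²r + 20/9q² + 25/9q + 43/30r - 3/10 ≠ 0; add k_4 = 4/9q³ - 2/15q²r + 20/9q² + 25/9q + 43/30r - 3/10 to the basis.

The other S-polynomials (S(h_2,k_3), S(h_1,k_4), S(h_2,k_4), S(k_3,k_4)) all reduce to 0 modulo the current basis, so we have a Gröbner basis.
Inter-reduce: drop elements whose leading term is divisible by another's, tail-reduce, and make monic.
Reduced Gröbner basis: {p + ⅔q + 5/3, q³ - 3/10q²r + 5q² + 25/4q + 129/40r - 27/40}.

Same reduced basis, so the two generating sets span the same ideal.

Yes, the ideals are equal.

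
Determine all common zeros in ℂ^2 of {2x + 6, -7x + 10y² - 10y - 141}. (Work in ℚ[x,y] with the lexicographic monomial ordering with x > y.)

Compute a lex Gröbner basis by Buchberger's algorithm.
f_1 = 2x + 6, LT = x.
f_2 = -7x + 10y² - 10y - 141, LT = x.

S(f_1,f_2): lcm = x. S = 10/7y² - 10/7y - 120/7.
  leading term y²: no divisor's leading term divides it; move 10/7y² to the remainder.
  leading term y: no divisor's leading term divides it; move -10/7y to the remainder.
  leading term 1: no divisor's leading term divides it; move -120/7 to the remainder.
  remainder 10/7y² - 10/7y - 120/7 ≠ 0; add h_3 = 10/7y² - 10/7y - 120/7 to the basis.

S(f_1,h_3): leading monomials are coprime, so the S-polynomial reduces to 0 (Buchberger's first criterion).
S(f_2,h_3): leading monomials are coprime, so the S-polynomial reduces to 0 (Buchberger's first criterion).
Every S-polynomial of the final basis reduces to 0, so we have a Gröbner basis.
Inter-reduce: drop elements whose leading term is divisible by another's, tail-reduce, and make monic.
Reduced Gröbner basis: {x + 3, y² - y - 12}.

The lex basis is triangular: the last element involves only y. Solving y² - y - 12 = 0 gives y ∈ {-3, 4}; substituting each value into the earlier elements determines the remaining variables.
  y = -3: the earlier basis element becomes x + 3 = 0, giving x = -3 — point (-3, -3).
  y = 4: the earlier basis element becomes x + 3 = 0, giving x = -3 — point (-3, 4).
Check: every point annihilates each of the original generators.

{(-3, -3), (-3, 4)}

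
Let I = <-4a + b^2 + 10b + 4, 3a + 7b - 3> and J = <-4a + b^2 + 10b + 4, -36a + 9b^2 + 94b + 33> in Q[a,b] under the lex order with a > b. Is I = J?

No, the ideals differ.

For a fixed monomial order, each ideal has a unique reduced Gröbner basis; comparing bases decides equality.
Buchberger on the first generating set:
f_1 = -4a + b^2 + 10b + 4, LT = a.
f_2 = 3a + 7b - 3, LT = a.

S(f_1,f_2): lcm = a. S = -1/4b^2 - 29/6b.
  leading term b^2: no divisor's leading term divides it; move -1/4b^2 to the remainder.
  leading term b: no divisor's leading term divides it; move -29/6b to the remainder.
  remainder -1/4b^2 - 29/6b ≠ 0; add g_3 = -1/4b^2 - 29/6b to the basis.

The other S-polynomials (S(f_1,g_3), S(f_2,g_3)) all reduce to 0 modulo the current basis, so we have a Gröbner basis.
Inter-reduce: drop elements whose leading term is divisible by another's, tail-reduce, and make monic.
Reduced Gröbner basis: {a + 7/3b - 1, b^2 + 58/3b}.

Buchberger on the second generating set:
h_1 = -4a + b^2 + 10b + 4, LT = a.
h_2 = -36a + 9b^2 + 94b + 33, LT = a.

S(h_1,h_2): lcm = a. S = 1/9b - 1/12.
  leading term b: no divisor's leading term divides it; move 1/9b to the remainder.
  leading term 1: no divisor's leading term divides it; move -1/12 to the remainder.
  remainder 1/9b - 1/12 ≠ 0; add k_3 = 1/9b - 1/12 to the basis.

The other S-polynomials (S(h_1,k_3), S(h_2,k_3)) all reduce to 0 modulo the current basis, so we have a Gröbner basis.
Inter-reduce: drop elements whose leading term is divisible by another's, tail-reduce, and make monic.
Reduced Gröbner basis: {a - 193/64, b - 3/4}.

These differ, so the ideals are not equal.
The choice of monomial ordering does not affect the verdict — as long as both bases are computed under the same ordering, their equality decides ideal equality.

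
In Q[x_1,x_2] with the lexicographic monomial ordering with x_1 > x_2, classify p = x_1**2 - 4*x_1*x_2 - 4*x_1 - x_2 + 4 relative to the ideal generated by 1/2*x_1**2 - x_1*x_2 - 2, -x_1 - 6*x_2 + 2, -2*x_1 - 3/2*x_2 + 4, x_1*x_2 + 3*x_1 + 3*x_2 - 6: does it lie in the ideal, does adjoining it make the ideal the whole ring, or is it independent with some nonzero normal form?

First compute the reduced Gröbner basis of I by Buchberger's algorithm.
f_1 = 1/2*x_1**2 - x_1*x_2 - 2, LT = x_1**2.
f_2 = -x_1 - 6*x_2 + 2, LT = x_1.
f_3 = -2*x_1 - 3/2*x_2 + 4, LT = x_1.
f_4 = x_1*x_2 + 3*x_1 + 3*x_2 - 6, LT = x_1*x_2.

S(f_1,f_2): lcm = x_1**2. S = -8*x_1*x_2 + 2*x_1 - 4.
  leading term x_1*x_2: subtract (8*x_2)·f_2 from -8*x_1*x_2 + 2*x_1 - 4 → 2*x_1 + 48*x_2**2 - 16*x_2 - 4
  leading term x_1: subtract (-2)·f_2 from 2*x_1 + 48*x_2**2 - 16*x_2 - 4 → 48*x_2**2 - 28*x_2
  leading term x_2**2: no divisor's leading term divides it; move 48*x_2**2 to the remainder.
  leading term x_2: no divisor's leading term divides it; move -28*x_2 to the remainder.
  remainder 48*x_2**2 - 28*x_2 ≠ 0; add h_5 = 48*x_2**2 - 28*x_2 to the basis.

S(f_1,f_3): lcm = x_1**2. S = -11/4*x_1*x_2 + 2*x_1 - 4.
  leading term x_1*x_2: subtract (11/4*x_2)·f_2 from -11/4*x_1*x_2 + 2*x_1 - 4 → 2*x_1 + 33/2*x_2**2 - 11/2*x_2 - 4
  leading term x_1: subtract (-2)·f_2 from 2*x_1 + 33/2*x_2**2 - 11/2*x_2 - 4 → 33/2*x_2**2 - 35/2*x_2
  leading term x_2**2: subtract (11/32)·h_5 from 33/2*x_2**2 - 35/2*x_2 → -63/8*x_2
  leading term x_2: no divisor's leading term divides it; move -63/8*x_2 to the remainder.
  remainder -63/8*x_2 ≠ 0; add h_6 = -63/8*x_2 to the basis.

The other S-polynomials (S(f_1,f_4), S(f_2,f_3), S(f_2,f_4), S(f_3,f_4), S(f_1,h_5), S(f_2,h_5), S(f_3,h_5), S(f_4,h_5), S(f_1,h_6), S(f_2,h_6), S(f_3,h_6), S(f_4,h_6), S(h_5,h_6)) all reduce to 0 modulo the current basis, so we have a Gröbner basis.
Inter-reduce: drop elements whose leading term is divisible by another's, tail-reduce, and make monic.
Reduced Gröbner basis: {x_1 - 2, x_2}.
Label its elements g_1 = x_1 - 2, g_2 = x_2.

Reduce p = x_1**2 - 4*x_1*x_2 - 4*x_1 - x_2 + 4 modulo G:
  leading term x_1**2: subtract (x_1)·g_1 from x_1**2 - 4*x_1*x_2 - 4*x_1 - x_2 + 4 → -4*x_1*x_2 - 2*x_1 - x_2 + 4
  leading term x_1*x_2: subtract (-4*x_2)·g_1 from -4*x_1*x_2 - 2*x_1 - x_2 + 4 → -2*x_1 - 9*x_2 + 4
  leading term x_1: subtract (-2)·g_1 from -2*x_1 - 9*x_2 + 4 → -9*x_2
  leading term x_2: subtract (-9)·g_2 from -9*x_2 → 0
  normal form = 0.
Since the normal form is 0, p ∈ I.

x_1**2 - 4*x_1*x_2 - 4*x_1 - x_2 + 4 lies in I (it reduces to 0).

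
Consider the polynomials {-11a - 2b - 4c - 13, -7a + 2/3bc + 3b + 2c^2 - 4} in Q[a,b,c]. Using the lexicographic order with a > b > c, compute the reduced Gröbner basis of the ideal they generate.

G = {a + 2/11b + 4/11c + 13/11, bc + 141/22b + 3c^2 + 42/11c + 141/22}

f_1 = -11a - 2b - 4c - 13, LT = a.
f_2 = -7a + 2/3bc + 3b + 2c^2 - 4, LT = a.

S(f_1,f_2): lcm = a. S = 2/21bc + 47/77b + 2/7c^2 + 4/11c + 47/77.
  leading term bc: no divisor's leading term divides it; move 2/21bc to the remainder.
  leading term b: no divisor's leading term divides it; move 47/77b to the remainder.
  leading term c^2: no divisor's leading term divides it; move 2/7c^2 to the remainder.
  leading term c: no divisor's leading term divides it; move 4/11c to the remainder.
  leading term 1: no divisor's leading term divides it; move 47/77 to the remainder.
  remainder 2/21bc + 47/77b + 2/7c^2 + 4/11c + 47/77 ≠ 0; add g_3 = 2/21bc + 47/77b + 2/7c^2 + 4/11c + 47/77 to the basis.

The other S-polynomials (S(f_1,g_3), S(f_2,g_3)) all reduce to 0 modulo the current basis, so we have a Gröbner basis.
Inter-reduce: drop elements whose leading term is divisible by another's, tail-reduce, and make monic.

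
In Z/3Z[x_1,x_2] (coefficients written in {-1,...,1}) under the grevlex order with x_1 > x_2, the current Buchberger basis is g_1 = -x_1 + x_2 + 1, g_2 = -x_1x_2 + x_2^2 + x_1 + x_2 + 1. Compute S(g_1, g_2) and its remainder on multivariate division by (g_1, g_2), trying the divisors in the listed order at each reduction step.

lcm(LM(g_1), LM(g_2)) = x_1x_2.
S = (lcm/LT(g_1))·g_1 − (lcm/LT(g_2))·g_2 = x_1 + 1.
Reduce S modulo (g_1, g_2) in that order:
  leading term x_1: subtract (-1)·g_1 from x_1 + 1 → x_2 - 1
  leading term x_2: no divisor's leading term divides it; move x_2 to the remainder.
  leading term 1: no divisor's leading term divides it; move -1 to the remainder.
The remainder x_2 - 1 is nonzero, so it would be added as the next basis element.

S(g_1, g_2) = x_1 + 1; remainder on division = x_2 - 1.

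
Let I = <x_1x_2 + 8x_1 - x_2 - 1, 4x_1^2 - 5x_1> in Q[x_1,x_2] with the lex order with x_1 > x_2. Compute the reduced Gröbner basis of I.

G = {x_1 + 1/28x_2 + 1/28, x_2^2 + 37x_2 + 36}

f_1 = x_1x_2 + 8x_1 - x_2 - 1, LT = x_1x_2.
f_2 = 4x_1^2 - 5x_1, LT = x_1^2.

S(f_1,f_2): lcm = x_1^2x_2. S = 8x_1^2 + 1/4x_1x_2 - x_1.
  leading term x_1^2: subtract (2)·f_2 from 8x_1^2 + 1/4x_1x_2 - x_1 → 1/4x_1x_2 + 9x_1
  leading term x_1x_2: subtract (1/4)·f_1 from 1/4x_1x_2 + 9x_1 → 7x_1 + 1/4x_2 + 1/4
  leading term x_1: no divisor's leading term divides it; move 7x_1 to the remainder.
  leading term x_2: no divisor's leading term divides it; move 1/4x_2 to the remainder.
  leading term 1: no divisor's leading term divides it; move 1/4 to the remainder.
  remainder 7x_1 + 1/4x_2 + 1/4 ≠ 0; add g_3 = 7x_1 + 1/4x_2 + 1/4 to the basis.

S(f_1,g_3): lcm = x_1x_2. S = 8x_1 - 1/28x_2^2 - 29/28x_2 - 1.
  leading term x_1: subtract (8/7)·g_3 from 8x_1 - 1/28x_2^2 - 29/28x_2 - 1 → -1/28x_2^2 - 37/28x_2 - 9/7
  leading term x_2^2: no divisor's leading term divides it; move -1/28x_2^2 to the remainder.
  leading term x_2: no divisor's leading term divides it; move -37/28x_2 to the remainder.
  leading term 1: no divisor's leading term divides it; move -9/7 to the remainder.
  remainder -1/28x_2^2 - 37/28x_2 - 9/7 ≠ 0; add g_4 = -1/28x_2^2 - 37/28x_2 - 9/7 to the basis.

The other S-polynomials (S(f_2,g_3), S(f_1,g_4), S(f_2,g_4), S(g_3,g_4)) all reduce to 0 modulo the current basis, so we have a Gröbner basis.
Inter-reduce: drop elements whose leading term is divisible by another's, tail-reduce, and make monic.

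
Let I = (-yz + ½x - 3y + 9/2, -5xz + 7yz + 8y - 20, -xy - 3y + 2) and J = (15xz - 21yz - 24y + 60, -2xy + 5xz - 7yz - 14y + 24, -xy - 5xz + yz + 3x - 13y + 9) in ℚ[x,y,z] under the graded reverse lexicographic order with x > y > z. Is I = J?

Yes, the ideals are equal.

Two ideals are equal iff their reduced Gröbner bases coincide (the reduced basis is unique for a fixed ordering).
Buchberger on the first generating set:
f_1 = -yz + ½x - 3y + 9/2, LT = yz.
f_2 = -5xz + 7yz + 8y - 20, LT = xz.
f_3 = -xy - 3y + 2, LT = xy.

S(f_1,f_2): lcm = xyz. S = 7/5y²z - ½x² + 3xy + 8/5y² - 9/2x - 4y.
  reduce S modulo (f_1, f_2, f_3):
  remainder -½x² - 13/5y² - 9/2x - 44/5y + 37/5 ≠ 0; add g_4 = -½x² - 13/5y² - 9/2x - 44/5y + 37/5 to the basis.

S(f_1,f_3): lcm = xyz. S = -½x² + 3xy - 3yz - 9/2x + 2z.
  reduce S modulo (f_1, f_2, f_3, g_4):
  remainder 13/5y² - 3/2x + 44/5y + 2z - 149/10 ≠ 0; add g_5 = 13/5y² - 3/2x + 44/5y + 2z - 149/10 to the basis.

S(f_1,g_5): lcm = y²z. S = -½xy + 3y² + 15/26xz - 44/13yz - 10/13z² - 9/2y + 149/26z.
  reduce S modulo (f_1, f_2, f_3, g_4, g_5):
  remainder -10/13z² + 23/52x - 9/2y + 89/26z + 119/52 ≠ 0; add g_6 = -10/13z² + 23/52x - 9/2y + 89/26z + 119/52 to the basis.

The other S-polynomials (S(f_2,f_3), S(f_1,g_4), S(f_2,g_4), S(f_3,g_4), S(f_2,g_5), S(f_3,g_5), S(g_4,g_5), S(f_1,g_6), S(f_2,g_6), S(f_3,g_6), S(g_4,g_6), S(g_5,g_6)) all reduce to 0 modulo the current basis, so we have a Gröbner basis.
Inter-reduce: drop elements whose leading term is divisible by another's, tail-reduce, and make monic.
Reduced Gröbner basis: {x² + 12x - 4z + 15, xy + 3y - 2, y² - 15/26x + 44/13y + 10/13z - 149/26, xz - 7/10x + 13/5y - 23/10, yz - ½x + 3y - 9/2, z² - 23/40x + 117/20y - 89/20z - 119/40}.

Buchberger on the second generating set:
h_1 = 15xz - 21yz - 24y + 60, LT = xz.
h_2 = -2xy + 5xz - 7yz - 14y + 24, LT = xy.
h_3 = -xy - 5xz + yz + 3x - 13y + 9, LT = xy.

S(h_1,h_2): lcm = xyz. S = -7/5y²z + 5/2xz² - 7/2yz² - 8/5y² - 7yz + 4y + 12z.
  reduce S modulo (h_1, h_2, h_3):
  remainder -7/5y²z - 8/5y² - 3yz + 4y + 2z ≠ 0; add k_4 = -7/5y²z - 8/5y² - 3yz + 4y + 2z to the basis.

S(h_1,h_3): lcm = xyz. S = -7/5y²z - 5xz² + yz² - 8/5y² + 3xz - 13yz + 4y + 9z.
  reduce S modulo (h_1, h_2, h_3, k_4):
  remainder -6yz² - 69/5yz + 24/5y + 27z - 12 ≠ 0; add k_5 = -6yz² - 69/5yz + 24/5y + 27z - 12 to the basis.

S(h_2,h_3): lcm = xy. S = -15/2xz + 9/2yz + 3x - 6y - 3.
  reduce S modulo (h_1, h_2, h_3, k_4, k_5):
  remainder -6yz + 3x - 18y + 27 ≠ 0; add k_6 = -6yz + 3x - 18y + 27 to the basis.

S(h_3,k_4): lcm = xy²z. S = 5xyz² - y²z² - 8/7xy² - 36/7xyz + 13y²z + 20/7xy + 10/7xz - 9yz.
  reduce S modulo (h_1, h_2, h_3, k_4, k_5, k_6):
  remainder -624/49y² + 60/7z² + 237/98x + 345/49y - 2349/49z + 4653/98 ≠ 0; add k_7 = -624/49y² + 60/7z² + 237/98x + 345/49y - 2349/49z + 4653/98 to the basis.

S(h_1,k_5): lcm = xyz². S = -7/5y²z² - 23/10xyz - 8/5y²z + ⅘xy + 9/2xz + 4yz - 2x.
  reduce S modulo (h_1, h_2, h_3, k_4, k_5, k_6, k_7):
  remainder -2z² + 23/20x - 117/10y + 89/10z + 119/20 ≠ 0; add k_8 = -2z² + 23/20x - 117/10y + 89/10z + 119/20 to the basis.

S(h_1,k_6): lcm = xyz. S = -7/5y²z + ½x² - 3xy - 8/5y² + 9/2x + 4y.
  reduce S modulo (h_1, h_2, h_3, k_4, k_5, k_6, k_7, k_8):
  remainder ½x² + 6x - 2z + 15/2 ≠ 0; add k_9 = ½x² + 6x - 2z + 15/2 to the basis.

The other S-polynomials (S(h_1,k_4), S(h_2,k_4), S(h_2,k_5), S(h_3,k_5), S(k_4,k_5), S(h_2,k_6), S(h_3,k_6), S(k_4,k_6), S(k_5,k_6), S(h_1,k_7), S(h_2,k_7), S(h_3,k_7), S(k_4,k_7), S(k_5,k_7), S(k_6,k_7), S(h_1,k_8), S(h_2,k_8), S(h_3,k_8), S(k_4,k_8), S(k_5,k_8), S(k_6,k_8), S(k_7,k_8), S(h_1,k_9), S(h_2,k_9), S(h_3,k_9), S(k_4,k_9), S(k_5,k_9), S(k_6,k_9), S(k_7,k_9), S(k_8,k_9)) all reduce to 0 modulo the current basis, so we have a Gröbner basis.
Inter-reduce: drop elements whose leading term is divisible by another's, tail-reduce, and make monic.
Reduced Gröbner basis: {x² + 12x - 4z + 15, xy + 3y - 2, y² - 15/26x + 44/13y + 10/13z - 149/26, xz - 7/10x + 13/5y - 23/10, yz - ½x + 3y - 9/2, z² - 23/40x + 117/20y - 89/20z - 119/40}.

These coincide, so the ideals are equal.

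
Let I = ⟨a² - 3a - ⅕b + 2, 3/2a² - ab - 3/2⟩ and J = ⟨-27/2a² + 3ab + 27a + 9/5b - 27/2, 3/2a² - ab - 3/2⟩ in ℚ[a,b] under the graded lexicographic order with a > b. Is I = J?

Yes, the ideals are equal.

Since reduced Gröbner bases are canonical representatives of ideals under a given ordering, it suffices to compute and compare them.
Buchberger on the first generating set:
f_1 = a² - 3a - ⅕b + 2, LT = a².
f_2 = 3/2a² - ab - 3/2, LT = a².

S(f_1,f_2): lcm = a². S = ⅔ab - 3a - ⅕b + 3.
  leading term ab: no divisor's leading term divides it; move ⅔ab to the remainder.
  leading term a: no divisor's leading term divides it; move -3a to the remainder.
  leading term b: no divisor's leading term divides it; move -⅕b to the remainder.
  leading term 1: no divisor's leading term divides it; move 3 to the remainder.
  remainder ⅔ab - 3a - ⅕b + 3 ≠ 0; add g_3 = ⅔ab - 3a - ⅕b + 3 to the basis.

S(f_1,g_3): lcm = a²b. S = 9/2a² - 27/10ab - ⅕b² - 9/2a + 2b.
  leading term a²: subtract (9/2)·f_1 from 9/2a² - 27/10ab - ⅕b² - 9/2a + 2b → -27/10ab - ⅕b² + 9a + 29/10b - 9
  leading term ab: subtract (-81/20)·g_3 from -27/10ab - ⅕b² + 9a + 29/10b - 9 → -⅕b² - 63/20a + 209/100b + 63/20
  leading term b²: no divisor's leading term divides it; move -⅕b² to the remainder.
  leading term a: no divisor's leading term divides it; move -63/20a to the remainder.
  leading term b: no divisor's leading term divides it; move 209/100b to the remainder.
  leading term 1: no divisor's leading term divides it; move 63/20 to the remainder.
  remainder -⅕b² - 63/20a + 209/100b + 63/20 ≠ 0; add g_4 = -⅕b² - 63/20a + 209/100b + 63/20 to the basis.

S(f_2,g_3): lcm = a²b. S = -⅔ab² + 9/2a² + 3/10ab - 9/2a - b.
  leading term ab²: subtract (-b)·g_3 from -⅔ab² + 9/2a² + 3/10ab - 9/2a - b → 9/2a² - 27/10ab - ⅕b² - 9/2a + 2b
  leading term a²: subtract (9/2)·f_1 from 9/2a² - 27/10ab - ⅕b² - 9/2a + 2b → -27/10ab - ⅕b² + 9a + 29/10b - 9
  leading term ab: subtract (-81/20)·g_3 from -27/10ab - ⅕b² + 9a + 29/10b - 9 → -⅕b² - 63/20a + 209/100b + 63/20
  leading term b²: subtract (1)·g_4 from -⅕b² - 63/20a + 209/100b + 63/20 → 0
  remainder 0.

S(f_1,g_4): leading monomials are coprime, so the S-polynomial reduces to 0 (Buchberger's first criterion).
S(f_2,g_4): leading monomials are coprime, so the S-polynomial reduces to 0 (Buchberger's first criterion).
S(g_3,g_4): lcm = ab². S = -63/4a² + 119/20ab - 3/10b² + 63/4a + 9/2b.
  leading term a²: subtract (-63/4)·f_1 from -63/4a² + 119/20ab - 3/10b² + 63/4a + 9/2b → 119/20ab - 3/10b² - 63/2a + 27/20b + 63/2
  leading term ab: subtract (357/40)·g_3 from 119/20ab - 3/10b² - 63/2a + 27/20b + 63/2 → -3/10b² - 189/40a + 627/200b + 189/40
  leading term b²: subtract (3/2)·g_4 from -3/10b² - 189/40a + 627/200b + 189/40 → 0
  remainder 0.

Every S-polynomial of the final basis reduces to 0, so we have a Gröbner basis.
Inter-reduce: drop elements whose leading term is divisible by another's, tail-reduce, and make monic.
Reduced Gröbner basis: {a² - 3a - ⅕b + 2, ab - 9/2a - 3/10b + 9/2, b² + 63/4a - 209/20b - 63/4}.

Buchberger on the second generating set:
h_1 = -27/2a² + 3ab + 27a + 9/5b - 27/2, LT = a².
h_2 = 3/2a² - ab - 3/2, LT = a².

S(h_1,h_2): lcm = a². S = 4/9ab - 2a - 2/15b + 2.
  leading term ab: no divisor's leading term divides it; move 4/9ab to the remainder.
  leading term a: no divisor's leading term divides it; move -2a to the remainder.
  leading term b: no divisor's leading term divides it; move -2/15b to the remainder.
  leading term 1: no divisor's leading term divides it; move 2 to the remainder.
  remainder 4/9ab - 2a - 2/15b + 2 ≠ 0; add k_3 = 4/9ab - 2a - 2/15b + 2 to the basis.

S(h_1,k_3): lcm = a²b. S = -2/9ab² + 9/2a² - 17/10ab - 2/15b² - 9/2a + b.
  leading term ab²: subtract (-½b)·k_3 from -2/9ab² + 9/2a² - 17/10ab - 2/15b² - 9/2a + b → 9/2a² - 27/10ab - ⅕b² - 9/2a + 2b
  leading term a²: subtract (-⅓)·h_1 from 9/2a² - 27/10ab - ⅕b² - 9/2a + 2b → -17/10ab - ⅕b² + 9/2a + 13/5b - 9/2
  leading term ab: subtract (-153/40)·k_3 from -17/10ab - ⅕b² + 9/2a + 13/5b - 9/2 → -⅕b² - 63/20a + 209/100b + 63/20
  leading term b²: no divisor's leading term divides it; move -⅕b² to the remainder.
  leading term a: no divisor's leading term divides it; move -63/20a to the remainder.
  leading term b: no divisor's leading term divides it; move 209/100b to the remainder.
  leading term 1: no divisor's leading term divides it; move 63/20 to the remainder.
  remainder -⅕b² - 63/20a + 209/100b + 63/20 ≠ 0; add k_4 = -⅕b² - 63/20a + 209/100b + 63/20 to the basis.

S(h_2,k_3): lcm = a²b. S = -⅔ab² + 9/2a² + 3/10ab - 9/2a - b.
  leading term ab²: subtract (-3/2b)·k_3 from -⅔ab² + 9/2a² + 3/10ab - 9/2a - b → 9/2a² - 27/10ab - ⅕b² - 9/2a + 2b
  leading term a²: subtract (-⅓)·h_1 from 9/2a² - 27/10ab - ⅕b² - 9/2a + 2b → -17/10ab - ⅕b² + 9/2a + 13/5b - 9/2
  leading term ab: subtract (-153/40)·k_3 from -17/10ab - ⅕b² + 9/2a + 13/5b - 9/2 → -⅕b² - 63/20a + 209/100b + 63/20
  leading term b²: subtract (1)·k_4 from -⅕b² - 63/20a + 209/100b + 63/20 → 0
  remainder 0.

S(h_1,k_4): leading monomials are coprime, so the S-polynomial reduces to 0 (Buchberger's first criterion).
S(h_2,k_4): leading monomials are coprime, so the S-polynomial reduces to 0 (Buchberger's first criterion).
S(k_3,k_4): lcm = ab². S = -63/4a² + 119/20ab - 3/10b² + 63/4a + 9/2b.
  leading term a²: subtract (7/6)·h_1 from -63/4a² + 119/20ab - 3/10b² + 63/4a + 9/2b → 49/20ab - 3/10b² - 63/4a + 12/5b + 63/4
  leading term ab: subtract (441/80)·k_3 from 49/20ab - 3/10b² - 63/4a + 12/5b + 63/4 → -3/10b² - 189/40a + 627/200b + 189/40
  leading term b²: subtract (3/2)·k_4 from -3/10b² - 189/40a + 627/200b + 189/40 → 0
  remainder 0.

Every S-polynomial of the final basis reduces to 0, so we have a Gröbner basis.
Inter-reduce: drop elements whose leading term is divisible by another's, tail-reduce, and make monic.
Reduced Gröbner basis: {a² - 3a - ⅕b + 2, ab - 9/2a - 3/10b + 9/2, b² + 63/4a - 209/20b - 63/4}.

These coincide, so the ideals are equal.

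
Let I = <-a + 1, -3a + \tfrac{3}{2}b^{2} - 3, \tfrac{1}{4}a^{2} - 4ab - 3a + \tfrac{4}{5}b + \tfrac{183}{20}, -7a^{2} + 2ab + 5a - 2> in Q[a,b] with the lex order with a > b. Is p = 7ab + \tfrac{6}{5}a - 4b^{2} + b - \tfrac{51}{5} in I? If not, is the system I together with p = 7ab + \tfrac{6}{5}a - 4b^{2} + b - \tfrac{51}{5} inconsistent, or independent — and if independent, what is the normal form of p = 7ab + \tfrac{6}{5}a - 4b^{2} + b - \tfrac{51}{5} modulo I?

First compute the reduced Gröbner basis of I by Buchberger's algorithm.
f_1 = -a + 1, LT = a.
f_2 = -3a + \tfrac{3}{2}b^{2} - 3, LT = a.
f_3 = \tfrac{1}{4}a^{2} - 4ab - 3a + \tfrac{4}{5}b + \tfrac{183}{20}, LT = a^{2}.
f_4 = -7a^{2} + 2ab + 5a - 2, LT = a^{2}.

S(f_1,f_2): lcm = a. S = \tfrac{1}{2}b^{2} - 2.
  leading term b^{2}: no divisor's leading term divides it; move \tfrac{1}{2}b^{2} to the remainder.
  leading term 1: no divisor's leading term divides it; move -2 to the remainder.
  remainder \tfrac{1}{2}b^{2} - 2 ≠ 0; add h_5 = \tfrac{1}{2}b^{2} - 2 to the basis.

S(f_1,f_3): lcm = a^{2}. S = 16ab + 11a - \tfrac{16}{5}b - \tfrac{183}{5}.
  leading term ab: subtract (-16b)·f_1 from 16ab + 11a - \tfrac{16}{5}b - \tfrac{183}{5} → 11a + \tfrac{64}{5}b - \tfrac{183}{5}
  leading term a: subtract (-11)·f_1 from 11a + \tfrac{64}{5}b - \tfrac{183}{5} → \tfrac{64}{5}b - \tfrac{128}{5}
  leading term b: no divisor's leading term divides it; move \tfrac{64}{5}b to the remainder.
  leading term 1: no divisor's leading term divides it; move -\tfrac{128}{5} to the remainder.
  remainder \tfrac{64}{5}b - \tfrac{128}{5} ≠ 0; add h_6 = \tfrac{64}{5}b - \tfrac{128}{5} to the basis.

The other S-polynomials (S(f_1,f_4), S(f_2,f_3), S(f_2,f_4), S(f_3,f_4), S(f_1,h_5), S(f_2,h_5), S(f_3,h_5), S(f_4,h_5), S(f_1,h_6), S(f_2,h_6), S(f_3,h_6), S(f_4,h_6), S(h_5,h_6)) all reduce to 0 modulo the current basis, so we have a Gröbner basis.
Inter-reduce: drop elements whose leading term is divisible by another's, tail-reduce, and make monic.
Reduced Gröbner basis: {a - 1, b - 2}.
Label its elements g_1 = a - 1, g_2 = b - 2.

Reduce p = 7ab + \tfrac{6}{5}a - 4b^{2} + b - \tfrac{51}{5} modulo G:
  leading term ab: subtract (7b)·g_1 from 7ab + \tfrac{6}{5}a - 4b^{2} + b - \tfrac{51}{5} → \tfrac{6}{5}a - 4b^{2} + 8b - \tfrac{51}{5}
  leading term a: subtract (\tfrac{6}{5})·g_1 from \tfrac{6}{5}a - 4b^{2} + 8b - \tfrac{51}{5} → -4b^{2} + 8b - 9
  leading term b^{2}: subtract (-4b)·g_2 from -4b^{2} + 8b - 9 → -9
  leading term 1: no divisor's leading term divides it; move -9 to the remainder.
  normal form = -9.
The normal form is nonzero, so p ∉ I. Since p minus its normal form lies in I, I + (p) = I + (r) where r = -9; decide whether this ideal is the whole ring.
Here r = -9 is a nonzero constant, hence a unit: 1 ∈ I + (p), the Gröbner basis of I + (p) is {1}, and the enlarged system has no common solution — adjoining p is inconsistent.

Adjoining 7ab + \tfrac{6}{5}a - 4b^{2} + b - \tfrac{51}{5} makes the ideal the whole ring: the system is inconsistent.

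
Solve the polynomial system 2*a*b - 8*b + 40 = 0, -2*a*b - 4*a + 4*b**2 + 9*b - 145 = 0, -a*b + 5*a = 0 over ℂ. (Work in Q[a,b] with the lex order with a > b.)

{(0, 5)}

Compute a lex Gröbner basis by Buchberger's algorithm.
f_1 = 2*a*b - 8*b + 40, LT = a*b.
f_2 = -2*a*b - 4*a + 4*b**2 + 9*b - 145, LT = a*b.
f_3 = -a*b + 5*a, LT = a*b.

S(f_1,f_2): lcm = a*b. S = -2*a + 2*b**2 + 1/2*b - 105/2.
  leading term a: no divisor's leading term divides it; move -2*a to the remainder.
  leading term b**2: no divisor's leading term divides it; move 2*b**2 to the remainder.
  leading term b: no divisor's leading term divides it; move 1/2*b to the remainder.
  leading term 1: no divisor's leading term divides it; move -105/2 to the remainder.
  remainder -2*a + 2*b**2 + 1/2*b - 105/2 ≠ 0; add h_4 = -2*a + 2*b**2 + 1/2*b - 105/2 to the basis.

S(f_1,f_3): lcm = a*b. S = 5*a - 4*b + 20.
  leading term a: subtract (-5/2)·h_4 from 5*a - 4*b + 20 → 5*b**2 - 11/4*b - 445/4
  leading term b**2: no divisor's leading term divides it; move 5*b**2 to the remainder.
  leading term b: no divisor's leading term divides it; move -11/4*b to the remainder.
  leading term 1: no divisor's leading term divides it; move -445/4 to the remainder.
  remainder 5*b**2 - 11/4*b - 445/4 ≠ 0; add h_5 = 5*b**2 - 11/4*b - 445/4 to the basis.

S(f_1,h_4): lcm = a*b. S = b**3 + 1/4*b**2 - 121/4*b + 20.
  leading term b**3: subtract (1/5*b)·h_5 from b**3 + 1/4*b**2 - 121/4*b + 20 → 4/5*b**2 - 8*b + 20
  leading term b**2: subtract (4/25)·h_5 from 4/5*b**2 - 8*b + 20 → -189/25*b + 189/5
  leading term b: no divisor's leading term divides it; move -189/25*b to the remainder.
  leading term 1: no divisor's leading term divides it; move 189/5 to the remainder.
  remainder -189/25*b + 189/5 ≠ 0; add h_6 = -189/25*b + 189/5 to the basis.

The other S-polynomials (S(f_2,f_3), S(f_2,h_4), S(f_3,h_4), S(f_1,h_5), S(f_2,h_5), S(f_3,h_5), S(h_4,h_5), S(f_1,h_6), S(f_2,h_6), S(f_3,h_6), S(h_4,h_6), S(h_5,h_6)) all reduce to 0 modulo the current basis, so we have a Gröbner basis.
Inter-reduce: drop elements whose leading term is divisible by another's, tail-reduce, and make monic.
Reduced Gröbner basis: {a, b - 5}.

Since the basis is lex-ordered, b - 5 is univariate in b. Its roots are {5}. Back-substituting each root into the other basis elements fixes the other coordinates.
  b = 5: the earlier basis element becomes a = 0, giving a = 0 — point (0, 5).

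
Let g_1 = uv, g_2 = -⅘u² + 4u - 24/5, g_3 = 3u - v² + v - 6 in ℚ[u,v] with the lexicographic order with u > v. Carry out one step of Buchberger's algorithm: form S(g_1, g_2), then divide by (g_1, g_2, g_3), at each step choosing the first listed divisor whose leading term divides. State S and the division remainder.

lcm(LM(g_1), LM(g_2)) = u²v.
S = (lcm/LT(g_1))·g_1 − (lcm/LT(g_2))·g_2 = 5uv - 6v.
Reduce S modulo (g_1, g_2, g_3) in that order:
  leading term uv: subtract (5)·g_1 from 5uv - 6v → -6v
  leading term v: no divisor's leading term divides it; move -6v to the remainder.
The remainder -6v is nonzero, so it would be added as the next basis element.

S(g_1, g_2) = 5uv - 6v; remainder on division = -6v.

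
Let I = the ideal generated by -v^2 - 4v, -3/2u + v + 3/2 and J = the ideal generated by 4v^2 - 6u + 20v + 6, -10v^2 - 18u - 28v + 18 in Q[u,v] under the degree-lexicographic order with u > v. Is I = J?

Two ideals are equal iff their reduced Gröbner bases coincide (the reduced basis is unique for a fixed ordering).
Buchberger on the first generating set:
f_1 = -v^2 - 4v, LT = v^2.
f_2 = -3/2u + v + 3/2, LT = u.

The S-polynomials (S(f_1,f_2)) all reduce to 0 modulo the current basis, so we have a Gröbner basis.
Inter-reduce: drop elements whose leading term is divisible by another's, tail-reduce, and make monic.
Reduced Gröbner basis: {v^2 + 4v, u - 2/3v - 1}.

Buchberger on the second generating set:
h_1 = 4v^2 - 6u + 20v + 6, LT = v^2.
h_2 = -10v^2 - 18u - 28v + 18, LT = v^2.

S(h_1,h_2): lcm = v^2. S = -33/10u + 11/5v + 33/10.
  leading term u: no divisor's leading term divides it; move -33/10u to the remainder.
  leading term v: no divisor's leading term divides it; move 11/5v to the remainder.
  leading term 1: no divisor's leading term divides it; move 33/10 to the remainder.
  remainder -33/10u + 11/5v + 33/10 ≠ 0; add k_3 = -33/10u + 11/5v + 33/10 to the basis.

The other S-polynomials (S(h_1,k_3), S(h_2,k_3)) all reduce to 0 modulo the current basis, so we have a Gröbner basis.
Inter-reduce: drop elements whose leading term is divisible by another's, tail-reduce, and make monic.
Reduced Gröbner basis: {v^2 + 4v, u - 2/3v - 1}.

The two bases agree; hence the ideals are identical.

Yes, the ideals are equal.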